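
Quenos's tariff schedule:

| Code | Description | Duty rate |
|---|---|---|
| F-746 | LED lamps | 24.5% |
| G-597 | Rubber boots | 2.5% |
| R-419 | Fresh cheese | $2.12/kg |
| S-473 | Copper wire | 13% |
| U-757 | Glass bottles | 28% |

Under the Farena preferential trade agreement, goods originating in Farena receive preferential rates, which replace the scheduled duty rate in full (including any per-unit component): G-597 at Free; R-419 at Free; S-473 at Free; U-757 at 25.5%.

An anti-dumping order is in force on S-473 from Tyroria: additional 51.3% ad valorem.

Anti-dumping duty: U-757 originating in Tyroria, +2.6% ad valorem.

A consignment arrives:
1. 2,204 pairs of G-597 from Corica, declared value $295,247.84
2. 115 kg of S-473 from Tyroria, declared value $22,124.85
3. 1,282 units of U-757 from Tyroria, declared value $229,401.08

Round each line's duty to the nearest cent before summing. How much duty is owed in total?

$91,804.21

Line 1 (G-597, Corica, 2,204 pairs, $295,247.84):
Base rate for G-597 is 2.5%.
G-597 has an FTA preferential rate, but origin Corica is not Farena; base rate stands.
Duty = $295,247.84 × 2.5% = $7,381.20.
Line 2 (S-473, Tyroria, 115 kg, $22,124.85):
Base rate for S-473 is 13%.
S-473 has an FTA preferential rate, but origin Tyroria is not Farena; base rate stands.
Additional duty on S-473 from Tyroria: +51.3%. Applied ad valorem rate: 13% + 51.3% = 64.3%.
Duty = $22,124.85 × 64.3% = $14,226.28.
Line 3 (U-757, Tyroria, 1,282 units, $229,401.08):
Base rate for U-757 is 28%.
U-757 has an FTA preferential rate, but origin Tyroria is not Farena; base rate stands.
Additional duty on U-757 from Tyroria: +2.6%. Applied ad valorem rate: 28% + 2.6% = 30.6%.
Duty = $229,401.08 × 30.6% = $70,196.73.
Total = $7,381.20 + $14,226.28 + $70,196.73 = $91,804.21.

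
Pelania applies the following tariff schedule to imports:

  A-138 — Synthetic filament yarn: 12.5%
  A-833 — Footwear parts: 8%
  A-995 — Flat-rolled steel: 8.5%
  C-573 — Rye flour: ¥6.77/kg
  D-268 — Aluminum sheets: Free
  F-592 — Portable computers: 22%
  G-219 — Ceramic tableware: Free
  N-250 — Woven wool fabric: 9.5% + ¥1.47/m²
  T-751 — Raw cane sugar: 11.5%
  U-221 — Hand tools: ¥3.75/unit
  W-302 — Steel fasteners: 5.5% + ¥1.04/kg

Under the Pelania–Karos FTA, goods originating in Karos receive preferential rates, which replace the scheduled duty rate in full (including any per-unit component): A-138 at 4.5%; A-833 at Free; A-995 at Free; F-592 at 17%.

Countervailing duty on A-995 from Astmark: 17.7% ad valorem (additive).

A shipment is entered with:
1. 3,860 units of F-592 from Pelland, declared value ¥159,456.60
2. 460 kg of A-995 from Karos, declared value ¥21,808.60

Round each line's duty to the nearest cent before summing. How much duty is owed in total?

¥35,080.45

Line 1 (F-592, Pelland, 3,860 units, ¥159,456.60):
Base rate for F-592 is 22%.
F-592 has an FTA preferential rate, but origin Pelland is not Karos; base rate stands.
Duty = ¥159,456.60 × 22% = ¥35,080.45.
Line 2 (A-995, Karos, 460 kg, ¥21,808.60):
Base rate for A-995 is 8.5%.
Origin Karos qualifies under the Pelania–Karos agreement and A-995 is covered: preferential rate Free applies instead.
The additional-duty order on A-995 targets Astmark, not Karos; it does not apply.
Duty = ¥21,808.60 × 0% = ¥0.00.
Total = ¥35,080.45 + ¥0.00 = ¥35,080.45.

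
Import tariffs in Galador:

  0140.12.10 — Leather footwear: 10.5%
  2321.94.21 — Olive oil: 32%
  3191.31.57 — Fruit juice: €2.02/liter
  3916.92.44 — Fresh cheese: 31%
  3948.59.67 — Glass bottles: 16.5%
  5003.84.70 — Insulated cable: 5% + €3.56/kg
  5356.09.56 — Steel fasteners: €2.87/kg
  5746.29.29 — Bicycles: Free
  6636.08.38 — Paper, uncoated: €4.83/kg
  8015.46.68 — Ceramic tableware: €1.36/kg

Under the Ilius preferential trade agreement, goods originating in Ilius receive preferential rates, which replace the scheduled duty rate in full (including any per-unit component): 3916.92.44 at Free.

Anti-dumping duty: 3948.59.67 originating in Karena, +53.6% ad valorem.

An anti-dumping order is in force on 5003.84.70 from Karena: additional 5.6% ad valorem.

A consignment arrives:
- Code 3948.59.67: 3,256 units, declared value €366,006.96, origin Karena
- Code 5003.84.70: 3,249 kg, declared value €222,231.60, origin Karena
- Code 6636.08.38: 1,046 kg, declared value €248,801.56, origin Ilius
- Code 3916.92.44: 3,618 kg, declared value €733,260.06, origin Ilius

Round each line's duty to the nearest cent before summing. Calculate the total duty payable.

€296,746.05

Line 1 (3948.59.67, Karena, 3,256 units, €366,006.96):
Base rate for 3948.59.67 is 16.5%.
Additional duty on 3948.59.67 from Karena: +53.6%. Applied ad valorem rate: 16.5% + 53.6% = 70.1%.
Duty = €366,006.96 × 70.1% = €256,570.88.
Line 2 (5003.84.70, Karena, 3,249 kg, €222,231.60):
Base rate for 5003.84.70 is 5% + €3.56/kg.
Additional duty on 5003.84.70 from Karena: +5.6%. Applied ad valorem rate: 5% + 5.6% = 10.6%.
Duty = €222,231.60 × 10.6% + 3,249 × €3.56 = €35,122.99.
Line 3 (6636.08.38, Ilius, 1,046 kg, €248,801.56):
Base rate for 6636.08.38 is €4.83/kg.
Origin Ilius is the FTA partner but 6636.08.38 is not on the preference list; base rate stands.
Duty = 1,046 × €4.83 = €5,052.18.
Line 4 (3916.92.44, Ilius, 3,618 kg, €733,260.06):
Base rate for 3916.92.44 is 31%.
Origin Ilius qualifies under the Galador–Ilius agreement and 3916.92.44 is covered: preferential rate Free applies instead.
Duty = €733,260.06 × 0% = €0.00.
Total = €256,570.88 + €35,122.99 + €5,052.18 + €0.00 = €296,746.05.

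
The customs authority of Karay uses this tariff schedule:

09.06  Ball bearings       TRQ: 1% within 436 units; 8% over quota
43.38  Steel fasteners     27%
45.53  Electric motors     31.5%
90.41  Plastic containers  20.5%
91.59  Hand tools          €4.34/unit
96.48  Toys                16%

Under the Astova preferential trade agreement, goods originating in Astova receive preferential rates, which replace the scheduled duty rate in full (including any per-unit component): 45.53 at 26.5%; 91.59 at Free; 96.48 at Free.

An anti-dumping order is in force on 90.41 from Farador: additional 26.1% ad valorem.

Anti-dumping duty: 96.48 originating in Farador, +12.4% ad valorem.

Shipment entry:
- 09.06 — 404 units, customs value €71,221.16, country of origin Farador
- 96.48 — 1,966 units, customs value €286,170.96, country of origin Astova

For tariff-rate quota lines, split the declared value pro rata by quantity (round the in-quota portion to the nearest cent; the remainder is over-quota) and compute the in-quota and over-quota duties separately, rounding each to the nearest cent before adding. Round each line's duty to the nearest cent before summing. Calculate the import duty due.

Line 1 (09.06, Farador, 404 units, €71,221.16):
Code 09.06 is under a tariff-rate quota (threshold 436 units). Quantity 404 units is within the quota, so the in-quota rate 1% applies to the full value.
Duty = €71,221.16 × 1% = €712.21.
Line 2 (96.48, Astova, 1,966 units, €286,170.96):
Base rate for 96.48 is 16%.
Origin Astova qualifies under the Karay–Astova agreement and 96.48 is covered: preferential rate Free applies instead.
The additional-duty order on 96.48 targets Farador, not Astova; it does not apply.
Duty = €286,170.96 × 0% = €0.00.
Total = €712.21 + €0.00 = €712.21.

€712.21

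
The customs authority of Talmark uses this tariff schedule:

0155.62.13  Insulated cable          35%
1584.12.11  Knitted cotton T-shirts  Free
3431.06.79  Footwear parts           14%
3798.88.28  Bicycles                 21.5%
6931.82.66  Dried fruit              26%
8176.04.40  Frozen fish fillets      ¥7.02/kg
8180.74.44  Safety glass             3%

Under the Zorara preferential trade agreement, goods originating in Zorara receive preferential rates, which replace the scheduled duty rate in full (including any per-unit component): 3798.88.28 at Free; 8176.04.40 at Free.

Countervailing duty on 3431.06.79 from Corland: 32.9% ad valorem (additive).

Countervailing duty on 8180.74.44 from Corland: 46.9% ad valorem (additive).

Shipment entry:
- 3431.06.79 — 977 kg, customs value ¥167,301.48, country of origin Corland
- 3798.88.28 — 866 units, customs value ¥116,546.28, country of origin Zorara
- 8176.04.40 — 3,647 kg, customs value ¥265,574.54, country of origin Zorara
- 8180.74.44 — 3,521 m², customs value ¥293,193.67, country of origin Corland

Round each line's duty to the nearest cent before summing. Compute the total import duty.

¥224,768.03

Line 1 (3431.06.79, Corland, 977 kg, ¥167,301.48):
Base rate for 3431.06.79 is 14%.
Additional duty on 3431.06.79 from Corland: +32.9%. Applied ad valorem rate: 14% + 32.9% = 46.9%.
Duty = ¥167,301.48 × 46.9% = ¥78,464.39.
Line 2 (3798.88.28, Zorara, 866 units, ¥116,546.28):
Base rate for 3798.88.28 is 21.5%.
Origin Zorara qualifies under the Talmark–Zorara agreement and 3798.88.28 is covered: preferential rate Free applies instead.
Duty = ¥116,546.28 × 0% = ¥0.00.
Line 3 (8176.04.40, Zorara, 3,647 kg, ¥265,574.54):
Base rate for 8176.04.40 is ¥7.02/kg.
Origin Zorara qualifies under the Talmark–Zorara agreement and 8176.04.40 is covered: preferential rate Free applies instead.
Duty = ¥265,574.54 × 0% = ¥0.00.
Line 4 (8180.74.44, Corland, 3,521 m², ¥293,193.67):
Base rate for 8180.74.44 is 3%.
Additional duty on 8180.74.44 from Corland: +46.9%. Applied ad valorem rate: 3% + 46.9% = 49.9%.
Duty = ¥293,193.67 × 49.9% = ¥146,303.64.
Total = ¥78,464.39 + ¥0.00 + ¥0.00 + ¥146,303.64 = ¥224,768.03.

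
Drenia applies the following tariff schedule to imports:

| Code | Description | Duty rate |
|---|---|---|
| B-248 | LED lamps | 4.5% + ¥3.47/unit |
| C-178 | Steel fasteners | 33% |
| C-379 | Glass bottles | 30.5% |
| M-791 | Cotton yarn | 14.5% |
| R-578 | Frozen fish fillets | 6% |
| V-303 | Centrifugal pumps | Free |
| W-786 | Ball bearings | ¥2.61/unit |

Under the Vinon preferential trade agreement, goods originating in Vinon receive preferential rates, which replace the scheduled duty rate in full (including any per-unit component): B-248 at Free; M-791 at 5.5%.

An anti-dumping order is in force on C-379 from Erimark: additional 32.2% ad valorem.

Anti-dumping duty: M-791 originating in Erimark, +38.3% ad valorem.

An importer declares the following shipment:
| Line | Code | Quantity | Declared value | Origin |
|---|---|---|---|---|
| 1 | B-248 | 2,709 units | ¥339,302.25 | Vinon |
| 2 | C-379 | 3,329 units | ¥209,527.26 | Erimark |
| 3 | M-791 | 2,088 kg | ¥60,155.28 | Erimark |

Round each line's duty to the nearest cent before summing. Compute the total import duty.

¥163,135.58

Line 1 (B-248, Vinon, 2,709 units, ¥339,302.25):
Base rate for B-248 is 4.5% + ¥3.47/unit.
Origin Vinon qualifies under the Drenia–Vinon agreement and B-248 is covered: preferential rate Free applies instead.
Duty = ¥339,302.25 × 0% = ¥0.00.
Line 2 (C-379, Erimark, 3,329 units, ¥209,527.26):
Base rate for C-379 is 30.5%.
Additional duty on C-379 from Erimark: +32.2%. Applied ad valorem rate: 30.5% + 32.2% = 62.7%.
Duty = ¥209,527.26 × 62.7% = ¥131,373.59.
Line 3 (M-791, Erimark, 2,088 kg, ¥60,155.28):
Base rate for M-791 is 14.5%.
M-791 has an FTA preferential rate, but origin Erimark is not Vinon; base rate stands.
Additional duty on M-791 from Erimark: +38.3%. Applied ad valorem rate: 14.5% + 38.3% = 52.8%.
Duty = ¥60,155.28 × 52.8% = ¥31,761.99.
Total = ¥0.00 + ¥131,373.59 + ¥31,761.99 = ¥163,135.58.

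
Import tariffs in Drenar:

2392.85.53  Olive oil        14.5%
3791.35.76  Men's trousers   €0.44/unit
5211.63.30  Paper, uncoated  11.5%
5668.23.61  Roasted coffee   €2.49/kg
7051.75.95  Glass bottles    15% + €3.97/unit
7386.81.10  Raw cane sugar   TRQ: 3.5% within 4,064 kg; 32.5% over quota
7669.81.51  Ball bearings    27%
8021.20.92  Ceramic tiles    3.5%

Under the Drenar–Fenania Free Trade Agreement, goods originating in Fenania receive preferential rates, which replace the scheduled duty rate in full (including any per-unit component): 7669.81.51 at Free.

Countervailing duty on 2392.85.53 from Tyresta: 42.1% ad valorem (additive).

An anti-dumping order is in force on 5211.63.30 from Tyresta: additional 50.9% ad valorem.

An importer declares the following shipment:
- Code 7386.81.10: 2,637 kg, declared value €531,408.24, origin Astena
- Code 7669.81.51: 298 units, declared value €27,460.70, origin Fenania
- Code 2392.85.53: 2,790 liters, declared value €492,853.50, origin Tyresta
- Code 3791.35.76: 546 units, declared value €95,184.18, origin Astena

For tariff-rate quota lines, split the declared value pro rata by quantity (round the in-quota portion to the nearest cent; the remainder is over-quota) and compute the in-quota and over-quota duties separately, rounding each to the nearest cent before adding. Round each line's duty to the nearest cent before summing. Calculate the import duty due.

€297,794.61

Line 1 (7386.81.10, Astena, 2,637 kg, €531,408.24):
Code 7386.81.10 is under a tariff-rate quota (threshold 4,064 kg). Quantity 2,637 kg is within the quota, so the in-quota rate 3.5% applies to the full value.
Duty = €531,408.24 × 3.5% = €18,599.29.
Line 2 (7669.81.51, Fenania, 298 units, €27,460.70):
Base rate for 7669.81.51 is 27%.
Origin Fenania qualifies under the Drenar–Fenania agreement and 7669.81.51 is covered: preferential rate Free applies instead.
Duty = €27,460.70 × 0% = €0.00.
Line 3 (2392.85.53, Tyresta, 2,790 liters, €492,853.50):
Base rate for 2392.85.53 is 14.5%.
Additional duty on 2392.85.53 from Tyresta: +42.1%. Applied ad valorem rate: 14.5% + 42.1% = 56.6%.
Duty = €492,853.50 × 56.6% = €278,955.08.
Line 4 (3791.35.76, Astena, 546 units, €95,184.18):
Base rate for 3791.35.76 is €0.44/unit.
Duty = 546 × €0.44 = €240.24.
Total = €18,599.29 + €0.00 + €278,955.08 + €240.24 = €297,794.61.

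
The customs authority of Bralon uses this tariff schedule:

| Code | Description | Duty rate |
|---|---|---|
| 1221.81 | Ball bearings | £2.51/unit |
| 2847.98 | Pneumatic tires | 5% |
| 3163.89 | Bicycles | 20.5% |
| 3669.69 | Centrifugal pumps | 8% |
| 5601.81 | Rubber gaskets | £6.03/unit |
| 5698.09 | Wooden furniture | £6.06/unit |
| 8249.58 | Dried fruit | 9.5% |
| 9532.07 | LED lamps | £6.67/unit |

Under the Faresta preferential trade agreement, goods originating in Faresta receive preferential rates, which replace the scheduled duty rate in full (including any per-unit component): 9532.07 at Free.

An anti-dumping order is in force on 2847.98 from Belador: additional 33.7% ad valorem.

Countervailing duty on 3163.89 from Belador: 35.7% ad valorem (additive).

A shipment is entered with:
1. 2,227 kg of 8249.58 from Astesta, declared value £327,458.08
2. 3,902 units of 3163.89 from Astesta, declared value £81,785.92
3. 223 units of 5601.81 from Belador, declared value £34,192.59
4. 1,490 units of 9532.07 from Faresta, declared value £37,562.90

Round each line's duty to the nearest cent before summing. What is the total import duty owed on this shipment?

£49,219.32

Line 1 (8249.58, Astesta, 2,227 kg, £327,458.08):
Base rate for 8249.58 is 9.5%.
Duty = £327,458.08 × 9.5% = £31,108.52.
Line 2 (3163.89, Astesta, 3,902 units, £81,785.92):
Base rate for 3163.89 is 20.5%.
The additional-duty order on 3163.89 targets Belador, not Astesta; it does not apply.
Duty = £81,785.92 × 20.5% = £16,766.11.
Line 3 (5601.81, Belador, 223 units, £34,192.59):
Base rate for 5601.81 is £6.03/unit.
Duty = 223 × £6.03 = £1,344.69.
Line 4 (9532.07, Faresta, 1,490 units, £37,562.90):
Base rate for 9532.07 is £6.67/unit.
Origin Faresta qualifies under the Bralon–Faresta agreement and 9532.07 is covered: preferential rate Free applies instead.
Duty = £37,562.90 × 0% = £0.00.
Total = £31,108.52 + £16,766.11 + £1,344.69 + £0.00 = £49,219.32.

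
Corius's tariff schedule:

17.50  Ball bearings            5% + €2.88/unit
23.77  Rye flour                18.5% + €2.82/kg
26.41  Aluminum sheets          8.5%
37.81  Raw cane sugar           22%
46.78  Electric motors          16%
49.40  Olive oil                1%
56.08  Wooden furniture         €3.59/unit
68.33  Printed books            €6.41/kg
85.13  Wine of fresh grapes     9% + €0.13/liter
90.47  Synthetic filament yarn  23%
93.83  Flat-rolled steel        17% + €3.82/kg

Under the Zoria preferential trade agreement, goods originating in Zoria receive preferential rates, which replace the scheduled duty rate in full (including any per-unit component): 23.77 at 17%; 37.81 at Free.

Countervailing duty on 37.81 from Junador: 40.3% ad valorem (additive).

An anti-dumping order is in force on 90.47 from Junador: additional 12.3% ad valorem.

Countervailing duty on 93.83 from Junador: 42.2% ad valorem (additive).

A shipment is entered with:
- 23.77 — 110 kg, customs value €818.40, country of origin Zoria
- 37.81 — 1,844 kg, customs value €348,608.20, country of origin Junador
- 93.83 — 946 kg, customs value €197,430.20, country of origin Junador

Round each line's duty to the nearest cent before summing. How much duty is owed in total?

€337,814.44

Line 1 (23.77, Zoria, 110 kg, €818.40):
Base rate for 23.77 is 18.5% + €2.82/kg.
Origin Zoria qualifies under the Corius–Zoria agreement and 23.77 is covered: preferential rate 17% applies instead.
Duty = €818.40 × 17% = €139.13.
Line 2 (37.81, Junador, 1,844 kg, €348,608.20):
Base rate for 37.81 is 22%.
37.81 has an FTA preferential rate, but origin Junador is not Zoria; base rate stands.
Additional duty on 37.81 from Junador: +40.3%. Applied ad valorem rate: 22% + 40.3% = 62.3%.
Duty = €348,608.20 × 62.3% = €217,182.91.
Line 3 (93.83, Junador, 946 kg, €197,430.20):
Base rate for 93.83 is 17% + €3.82/kg.
Additional duty on 93.83 from Junador: +42.2%. Applied ad valorem rate: 17% + 42.2% = 59.2%.
Duty = €197,430.20 × 59.2% + 946 × €3.82 = €120,492.40.
Total = €139.13 + €217,182.91 + €120,492.40 = €337,814.44.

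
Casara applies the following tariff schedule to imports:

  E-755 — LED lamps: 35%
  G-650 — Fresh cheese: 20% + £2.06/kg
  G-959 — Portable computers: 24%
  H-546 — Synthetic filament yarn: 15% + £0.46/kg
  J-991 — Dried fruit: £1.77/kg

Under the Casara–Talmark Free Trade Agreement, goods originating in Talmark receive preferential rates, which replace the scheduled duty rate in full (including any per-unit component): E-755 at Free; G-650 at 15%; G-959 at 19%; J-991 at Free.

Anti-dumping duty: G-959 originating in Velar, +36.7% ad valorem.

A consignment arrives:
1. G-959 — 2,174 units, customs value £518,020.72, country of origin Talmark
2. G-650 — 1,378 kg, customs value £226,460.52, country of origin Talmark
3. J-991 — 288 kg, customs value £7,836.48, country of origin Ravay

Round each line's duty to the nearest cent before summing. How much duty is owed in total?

£132,902.78

Line 1 (G-959, Talmark, 2,174 units, £518,020.72):
Base rate for G-959 is 24%.
Origin Talmark qualifies under the Casara–Talmark agreement and G-959 is covered: preferential rate 19% applies instead.
The additional-duty order on G-959 targets Velar, not Talmark; it does not apply.
Duty = £518,020.72 × 19% = £98,423.94.
Line 2 (G-650, Talmark, 1,378 kg, £226,460.52):
Base rate for G-650 is 20% + £2.06/kg.
Origin Talmark qualifies under the Casara–Talmark agreement and G-650 is covered: preferential rate 15% applies instead.
Duty = £226,460.52 × 15% = £33,969.08.
Line 3 (J-991, Ravay, 288 kg, £7,836.48):
Base rate for J-991 is £1.77/kg.
J-991 has an FTA preferential rate, but origin Ravay is not Talmark; base rate stands.
Duty = 288 × £1.77 = £509.76.
Total = £98,423.94 + £33,969.08 + £509.76 = £132,902.78.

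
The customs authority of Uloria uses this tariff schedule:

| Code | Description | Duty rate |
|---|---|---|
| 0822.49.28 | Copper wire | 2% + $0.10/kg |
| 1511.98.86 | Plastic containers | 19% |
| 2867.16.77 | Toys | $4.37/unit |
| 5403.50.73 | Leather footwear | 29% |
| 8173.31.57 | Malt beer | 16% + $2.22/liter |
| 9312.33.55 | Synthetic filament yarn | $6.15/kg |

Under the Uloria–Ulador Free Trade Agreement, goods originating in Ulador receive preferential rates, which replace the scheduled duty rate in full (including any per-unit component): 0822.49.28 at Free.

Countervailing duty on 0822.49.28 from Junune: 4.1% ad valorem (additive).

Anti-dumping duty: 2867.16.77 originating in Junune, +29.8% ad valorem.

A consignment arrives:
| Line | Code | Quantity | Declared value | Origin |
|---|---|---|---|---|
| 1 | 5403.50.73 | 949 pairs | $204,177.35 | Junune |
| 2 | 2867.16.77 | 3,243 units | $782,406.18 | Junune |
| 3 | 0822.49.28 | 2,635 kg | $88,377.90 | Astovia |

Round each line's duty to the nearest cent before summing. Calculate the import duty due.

Line 1 (5403.50.73, Junune, 949 pairs, $204,177.35):
Base rate for 5403.50.73 is 29%.
Duty = $204,177.35 × 29% = $59,211.43.
Line 2 (2867.16.77, Junune, 3,243 units, $782,406.18):
Base rate for 2867.16.77 is $4.37/unit.
Additional duty on 2867.16.77 from Junune: +29.8% ad valorem. Applied ad valorem rate = 29.8%.
Duty = $782,406.18 × 29.8% + 3,243 × $4.37 = $247,328.95.
Line 3 (0822.49.28, Astovia, 2,635 kg, $88,377.90):
Base rate for 0822.49.28 is 2% + $0.10/kg.
0822.49.28 has an FTA preferential rate, but origin Astovia is not Ulador; base rate stands.
The additional-duty order on 0822.49.28 targets Junune, not Astovia; it does not apply.
Duty = $88,377.90 × 2% + 2,635 × $0.10 = $2,031.06.
Total = $59,211.43 + $247,328.95 + $2,031.06 = $308,571.44.

$308,571.44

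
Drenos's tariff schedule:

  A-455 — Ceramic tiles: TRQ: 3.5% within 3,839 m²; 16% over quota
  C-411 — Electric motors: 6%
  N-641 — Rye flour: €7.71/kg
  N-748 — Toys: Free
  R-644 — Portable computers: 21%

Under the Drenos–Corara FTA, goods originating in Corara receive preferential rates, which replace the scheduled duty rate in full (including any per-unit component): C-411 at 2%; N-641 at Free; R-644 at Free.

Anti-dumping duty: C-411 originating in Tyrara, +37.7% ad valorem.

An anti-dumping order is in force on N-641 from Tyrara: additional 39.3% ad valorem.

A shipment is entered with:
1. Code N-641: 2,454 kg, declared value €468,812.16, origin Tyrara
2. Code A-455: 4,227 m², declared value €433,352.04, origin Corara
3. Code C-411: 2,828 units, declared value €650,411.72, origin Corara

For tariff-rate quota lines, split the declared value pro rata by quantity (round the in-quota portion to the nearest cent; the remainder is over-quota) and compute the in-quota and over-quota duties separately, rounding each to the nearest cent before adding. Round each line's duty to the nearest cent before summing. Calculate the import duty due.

Line 1 (N-641, Tyrara, 2,454 kg, €468,812.16):
Base rate for N-641 is €7.71/kg.
N-641 has an FTA preferential rate, but origin Tyrara is not Corara; base rate stands.
Additional duty on N-641 from Tyrara: +39.3% ad valorem. Applied ad valorem rate = 39.3%.
Duty = €468,812.16 × 39.3% + 2,454 × €7.71 = €203,163.52.
Line 2 (A-455, Corara, 4,227 m², €433,352.04):
Code A-455 is under a tariff-rate quota (threshold 3,839 m²). In-quota: 3,839 m² at 3.5%; over-quota: 388 m² at 16%.
Pro-rata value split: in-quota = €433,352.04 × 3,839/4,227 = €393,574.28; over-quota = €433,352.04 − €393,574.28 = €39,777.76.
In-quota duty = €393,574.28 × 3.5% = €13,775.10. Over-quota duty = €39,777.76 × 16% = €6,364.44.
Line duty = €13,775.10 + €6,364.44 = €20,139.54.
Line 3 (C-411, Corara, 2,828 units, €650,411.72):
Base rate for C-411 is 6%.
Origin Corara qualifies under the Drenos–Corara agreement and C-411 is covered: preferential rate 2% applies instead.
The additional-duty order on C-411 targets Tyrara, not Corara; it does not apply.
Duty = €650,411.72 × 2% = €13,008.23.
Total = €203,163.52 + €20,139.54 + €13,008.23 = €236,311.29.

€236,311.29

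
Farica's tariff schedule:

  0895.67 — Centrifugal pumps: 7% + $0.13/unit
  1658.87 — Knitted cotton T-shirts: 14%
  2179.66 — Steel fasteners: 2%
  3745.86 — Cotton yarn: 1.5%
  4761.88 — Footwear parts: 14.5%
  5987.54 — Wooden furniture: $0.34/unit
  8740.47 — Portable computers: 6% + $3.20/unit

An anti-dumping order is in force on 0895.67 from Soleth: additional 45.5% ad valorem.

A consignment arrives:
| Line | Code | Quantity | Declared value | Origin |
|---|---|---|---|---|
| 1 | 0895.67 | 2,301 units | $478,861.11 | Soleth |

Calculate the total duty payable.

$251,701.21

Line 1 (0895.67, Soleth, 2,301 units, $478,861.11):
Base rate for 0895.67 is 7% + $0.13/unit.
Additional duty on 0895.67 from Soleth: +45.5%. Applied ad valorem rate: 7% + 45.5% = 52.5%.
Duty = $478,861.11 × 52.5% + 2,301 × $0.13 = $251,701.21.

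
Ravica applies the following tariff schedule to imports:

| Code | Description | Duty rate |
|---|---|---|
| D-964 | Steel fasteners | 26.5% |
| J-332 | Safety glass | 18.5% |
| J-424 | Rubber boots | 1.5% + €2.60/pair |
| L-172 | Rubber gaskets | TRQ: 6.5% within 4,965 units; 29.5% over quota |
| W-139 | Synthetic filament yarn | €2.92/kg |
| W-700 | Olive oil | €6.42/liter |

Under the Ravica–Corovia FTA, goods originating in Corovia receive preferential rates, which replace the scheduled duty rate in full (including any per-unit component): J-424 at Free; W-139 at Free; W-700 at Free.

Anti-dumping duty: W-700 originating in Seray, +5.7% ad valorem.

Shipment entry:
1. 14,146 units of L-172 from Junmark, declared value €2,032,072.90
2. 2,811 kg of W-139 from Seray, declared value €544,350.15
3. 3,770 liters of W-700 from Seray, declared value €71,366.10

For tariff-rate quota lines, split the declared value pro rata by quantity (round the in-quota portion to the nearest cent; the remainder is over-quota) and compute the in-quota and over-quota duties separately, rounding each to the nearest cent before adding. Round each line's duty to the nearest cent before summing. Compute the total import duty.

Line 1 (L-172, Junmark, 14,146 units, €2,032,072.90):
Code L-172 is under a tariff-rate quota (threshold 4,965 units). In-quota: 4,965 units at 6.5%; over-quota: 9,181 units at 29.5%.
Pro-rata value split: in-quota = €2,032,072.90 × 4,965/14,146 = €713,222.25; over-quota = €2,032,072.90 − €713,222.25 = €1,318,850.65.
In-quota duty = €713,222.25 × 6.5% = €46,359.45. Over-quota duty = €1,318,850.65 × 29.5% = €389,060.94.
Line duty = €46,359.45 + €389,060.94 = €435,420.39.
Line 2 (W-139, Seray, 2,811 kg, €544,350.15):
Base rate for W-139 is €2.92/kg.
W-139 has an FTA preferential rate, but origin Seray is not Corovia; base rate stands.
Duty = 2,811 × €2.92 = €8,208.12.
Line 3 (W-700, Seray, 3,770 liters, €71,366.10):
Base rate for W-700 is €6.42/liter.
W-700 has an FTA preferential rate, but origin Seray is not Corovia; base rate stands.
Additional duty on W-700 from Seray: +5.7% ad valorem. Applied ad valorem rate = 5.7%.
Duty = €71,366.10 × 5.7% + 3,770 × €6.42 = €28,271.27.
Total = €435,420.39 + €8,208.12 + €28,271.27 = €471,899.78.

€471,899.78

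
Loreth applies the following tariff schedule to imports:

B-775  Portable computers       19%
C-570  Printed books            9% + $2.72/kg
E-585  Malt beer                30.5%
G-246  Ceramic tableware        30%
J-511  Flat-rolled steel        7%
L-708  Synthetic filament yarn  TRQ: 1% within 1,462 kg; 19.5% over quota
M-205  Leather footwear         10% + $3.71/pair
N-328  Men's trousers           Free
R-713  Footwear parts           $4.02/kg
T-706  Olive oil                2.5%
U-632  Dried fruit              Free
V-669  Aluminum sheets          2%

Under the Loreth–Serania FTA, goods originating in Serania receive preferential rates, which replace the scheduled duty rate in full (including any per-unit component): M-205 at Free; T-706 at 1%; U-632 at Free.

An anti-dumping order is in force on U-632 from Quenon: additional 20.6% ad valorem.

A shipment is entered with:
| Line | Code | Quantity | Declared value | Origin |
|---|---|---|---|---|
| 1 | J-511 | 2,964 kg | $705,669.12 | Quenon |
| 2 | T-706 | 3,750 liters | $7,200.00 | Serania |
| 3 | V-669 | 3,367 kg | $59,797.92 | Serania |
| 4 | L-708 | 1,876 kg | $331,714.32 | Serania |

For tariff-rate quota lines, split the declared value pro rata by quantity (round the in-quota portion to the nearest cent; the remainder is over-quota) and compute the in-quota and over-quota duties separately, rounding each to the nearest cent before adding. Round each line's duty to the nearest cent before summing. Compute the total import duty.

$67,524.59

Line 1 (J-511, Quenon, 2,964 kg, $705,669.12):
Base rate for J-511 is 7%.
Duty = $705,669.12 × 7% = $49,396.84.
Line 2 (T-706, Serania, 3,750 liters, $7,200.00):
Base rate for T-706 is 2.5%.
Origin Serania qualifies under the Loreth–Serania agreement and T-706 is covered: preferential rate 1% applies instead.
Duty = $7,200.00 × 1% = $72.00.
Line 3 (V-669, Serania, 3,367 kg, $59,797.92):
Base rate for V-669 is 2%.
Origin Serania is the FTA partner but V-669 is not on the preference list; base rate stands.
Duty = $59,797.92 × 2% = $1,195.96.
Line 4 (L-708, Serania, 1,876 kg, $331,714.32):
Code L-708 is under a tariff-rate quota (threshold 1,462 kg). In-quota: 1,462 kg at 1%; over-quota: 414 kg at 19.5%.
Pro-rata value split: in-quota = $331,714.32 × 1,462/1,876 = $258,510.84; over-quota = $331,714.32 − $258,510.84 = $73,203.48.
In-quota duty = $258,510.84 × 1% = $2,585.11. Over-quota duty = $73,203.48 × 19.5% = $14,274.68.
Line duty = $2,585.11 + $14,274.68 = $16,859.79.
Total = $49,396.84 + $72.00 + $1,195.96 + $16,859.79 = $67,524.59.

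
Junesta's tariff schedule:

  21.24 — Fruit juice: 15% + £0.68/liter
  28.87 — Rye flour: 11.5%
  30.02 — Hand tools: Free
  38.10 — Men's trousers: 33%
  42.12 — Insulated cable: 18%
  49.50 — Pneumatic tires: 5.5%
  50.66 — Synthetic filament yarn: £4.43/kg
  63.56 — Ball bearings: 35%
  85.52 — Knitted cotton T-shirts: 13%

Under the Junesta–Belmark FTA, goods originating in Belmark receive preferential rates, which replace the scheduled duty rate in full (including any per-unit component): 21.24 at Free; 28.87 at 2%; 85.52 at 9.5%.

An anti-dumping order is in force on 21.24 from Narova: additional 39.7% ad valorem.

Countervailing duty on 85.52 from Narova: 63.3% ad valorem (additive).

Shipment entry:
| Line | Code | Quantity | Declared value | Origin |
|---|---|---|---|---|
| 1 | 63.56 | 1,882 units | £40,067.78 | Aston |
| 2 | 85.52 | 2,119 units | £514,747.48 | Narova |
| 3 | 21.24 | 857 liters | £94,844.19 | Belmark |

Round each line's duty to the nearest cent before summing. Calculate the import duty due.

Line 1 (63.56, Aston, 1,882 units, £40,067.78):
Base rate for 63.56 is 35%.
Duty = £40,067.78 × 35% = £14,023.72.
Line 2 (85.52, Narova, 2,119 units, £514,747.48):
Base rate for 85.52 is 13%.
85.52 has an FTA preferential rate, but origin Narova is not Belmark; base rate stands.
Additional duty on 85.52 from Narova: +63.3%. Applied ad valorem rate: 13% + 63.3% = 76.3%.
Duty = £514,747.48 × 76.3% = £392,752.33.
Line 3 (21.24, Belmark, 857 liters, £94,844.19):
Base rate for 21.24 is 15% + £0.68/liter.
Origin Belmark qualifies under the Junesta–Belmark agreement and 21.24 is covered: preferential rate Free applies instead.
The additional-duty order on 21.24 targets Narova, not Belmark; it does not apply.
Duty = £94,844.19 × 0% = £0.00.
Total = £14,023.72 + £392,752.33 + £0.00 = £406,776.05.

£406,776.05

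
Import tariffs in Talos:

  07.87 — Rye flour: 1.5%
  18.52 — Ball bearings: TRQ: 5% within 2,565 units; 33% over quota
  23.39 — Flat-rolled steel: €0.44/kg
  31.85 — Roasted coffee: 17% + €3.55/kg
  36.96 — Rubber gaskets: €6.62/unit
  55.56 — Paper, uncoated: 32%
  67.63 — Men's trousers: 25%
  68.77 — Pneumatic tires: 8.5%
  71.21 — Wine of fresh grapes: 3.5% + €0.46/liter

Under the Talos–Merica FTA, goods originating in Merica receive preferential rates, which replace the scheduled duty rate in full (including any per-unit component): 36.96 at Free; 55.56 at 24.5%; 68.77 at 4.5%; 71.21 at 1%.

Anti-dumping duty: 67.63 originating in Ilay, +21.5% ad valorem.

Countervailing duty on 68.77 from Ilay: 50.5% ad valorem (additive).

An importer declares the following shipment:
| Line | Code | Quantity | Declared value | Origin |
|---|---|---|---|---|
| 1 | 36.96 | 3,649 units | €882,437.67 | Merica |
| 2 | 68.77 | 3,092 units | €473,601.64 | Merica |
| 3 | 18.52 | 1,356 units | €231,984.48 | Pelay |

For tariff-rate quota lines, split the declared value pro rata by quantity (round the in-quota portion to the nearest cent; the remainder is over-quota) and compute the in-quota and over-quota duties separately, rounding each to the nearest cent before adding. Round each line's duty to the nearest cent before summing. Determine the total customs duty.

Line 1 (36.96, Merica, 3,649 units, €882,437.67):
Base rate for 36.96 is €6.62/unit.
Origin Merica qualifies under the Talos–Merica agreement and 36.96 is covered: preferential rate Free applies instead.
Duty = €882,437.67 × 0% = €0.00.
Line 2 (68.77, Merica, 3,092 units, €473,601.64):
Base rate for 68.77 is 8.5%.
Origin Merica qualifies under the Talos–Merica agreement and 68.77 is covered: preferential rate 4.5% applies instead.
The additional-duty order on 68.77 targets Ilay, not Merica; it does not apply.
Duty = €473,601.64 × 4.5% = €21,312.07.
Line 3 (18.52, Pelay, 1,356 units, €231,984.48):
Code 18.52 is under a tariff-rate quota (threshold 2,565 units). Quantity 1,356 units is within the quota, so the in-quota rate 5% applies to the full value.
Duty = €231,984.48 × 5% = €11,599.22.
Total = €0.00 + €21,312.07 + €11,599.22 = €32,911.29.

€32,911.29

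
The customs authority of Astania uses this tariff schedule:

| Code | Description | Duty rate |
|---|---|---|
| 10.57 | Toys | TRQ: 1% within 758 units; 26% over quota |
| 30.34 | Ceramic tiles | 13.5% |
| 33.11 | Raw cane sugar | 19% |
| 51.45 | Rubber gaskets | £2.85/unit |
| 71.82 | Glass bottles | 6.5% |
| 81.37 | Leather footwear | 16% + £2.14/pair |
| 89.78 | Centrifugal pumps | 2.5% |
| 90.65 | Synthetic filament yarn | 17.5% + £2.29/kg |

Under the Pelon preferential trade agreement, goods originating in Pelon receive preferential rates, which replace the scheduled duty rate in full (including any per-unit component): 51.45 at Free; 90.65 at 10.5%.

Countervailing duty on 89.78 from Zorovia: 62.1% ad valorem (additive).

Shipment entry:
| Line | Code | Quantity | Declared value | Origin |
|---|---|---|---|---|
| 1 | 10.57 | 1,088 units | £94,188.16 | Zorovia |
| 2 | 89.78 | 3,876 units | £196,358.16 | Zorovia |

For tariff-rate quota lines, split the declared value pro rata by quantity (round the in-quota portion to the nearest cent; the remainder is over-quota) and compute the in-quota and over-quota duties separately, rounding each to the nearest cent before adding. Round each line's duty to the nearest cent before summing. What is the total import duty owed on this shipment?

Line 1 (10.57, Zorovia, 1,088 units, £94,188.16):
Code 10.57 is under a tariff-rate quota (threshold 758 units). In-quota: 758 units at 1%; over-quota: 330 units at 26%.
Pro-rata value split: in-quota = £94,188.16 × 758/1,088 = £65,620.06; over-quota = £94,188.16 − £65,620.06 = £28,568.10.
In-quota duty = £65,620.06 × 1% = £656.20. Over-quota duty = £28,568.10 × 26% = £7,427.71.
Line duty = £656.20 + £7,427.71 = £8,083.91.
Line 2 (89.78, Zorovia, 3,876 units, £196,358.16):
Base rate for 89.78 is 2.5%.
Additional duty on 89.78 from Zorovia: +62.1%. Applied ad valorem rate: 2.5% + 62.1% = 64.6%.
Duty = £196,358.16 × 64.6% = £126,847.37.
Total = £8,083.91 + £126,847.37 = £134,931.28.

£134,931.28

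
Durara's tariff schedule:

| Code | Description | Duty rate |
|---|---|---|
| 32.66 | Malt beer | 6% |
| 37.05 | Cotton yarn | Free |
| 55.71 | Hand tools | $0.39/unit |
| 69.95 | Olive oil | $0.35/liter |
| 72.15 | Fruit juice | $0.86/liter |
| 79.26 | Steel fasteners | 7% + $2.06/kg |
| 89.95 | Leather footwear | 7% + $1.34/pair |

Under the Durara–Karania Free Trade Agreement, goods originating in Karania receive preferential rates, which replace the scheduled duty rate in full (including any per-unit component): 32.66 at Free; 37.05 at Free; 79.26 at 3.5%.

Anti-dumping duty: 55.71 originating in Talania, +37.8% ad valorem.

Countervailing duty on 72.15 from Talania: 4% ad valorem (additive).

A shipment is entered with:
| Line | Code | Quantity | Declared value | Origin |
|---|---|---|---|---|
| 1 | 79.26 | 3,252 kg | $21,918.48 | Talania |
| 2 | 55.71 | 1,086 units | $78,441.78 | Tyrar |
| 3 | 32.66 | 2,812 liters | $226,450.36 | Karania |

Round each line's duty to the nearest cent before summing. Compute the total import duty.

$8,656.95

Line 1 (79.26, Talania, 3,252 kg, $21,918.48):
Base rate for 79.26 is 7% + $2.06/kg.
79.26 has an FTA preferential rate, but origin Talania is not Karania; base rate stands.
Duty = $21,918.48 × 7% + 3,252 × $2.06 = $8,233.41.
Line 2 (55.71, Tyrar, 1,086 units, $78,441.78):
Base rate for 55.71 is $0.39/unit.
The additional-duty order on 55.71 targets Talania, not Tyrar; it does not apply.
Duty = 1,086 × $0.39 = $423.54.
Line 3 (32.66, Karania, 2,812 liters, $226,450.36):
Base rate for 32.66 is 6%.
Origin Karania qualifies under the Durara–Karania agreement and 32.66 is covered: preferential rate Free applies instead.
Duty = $226,450.36 × 0% = $0.00.
Total = $8,233.41 + $423.54 + $0.00 = $8,656.95.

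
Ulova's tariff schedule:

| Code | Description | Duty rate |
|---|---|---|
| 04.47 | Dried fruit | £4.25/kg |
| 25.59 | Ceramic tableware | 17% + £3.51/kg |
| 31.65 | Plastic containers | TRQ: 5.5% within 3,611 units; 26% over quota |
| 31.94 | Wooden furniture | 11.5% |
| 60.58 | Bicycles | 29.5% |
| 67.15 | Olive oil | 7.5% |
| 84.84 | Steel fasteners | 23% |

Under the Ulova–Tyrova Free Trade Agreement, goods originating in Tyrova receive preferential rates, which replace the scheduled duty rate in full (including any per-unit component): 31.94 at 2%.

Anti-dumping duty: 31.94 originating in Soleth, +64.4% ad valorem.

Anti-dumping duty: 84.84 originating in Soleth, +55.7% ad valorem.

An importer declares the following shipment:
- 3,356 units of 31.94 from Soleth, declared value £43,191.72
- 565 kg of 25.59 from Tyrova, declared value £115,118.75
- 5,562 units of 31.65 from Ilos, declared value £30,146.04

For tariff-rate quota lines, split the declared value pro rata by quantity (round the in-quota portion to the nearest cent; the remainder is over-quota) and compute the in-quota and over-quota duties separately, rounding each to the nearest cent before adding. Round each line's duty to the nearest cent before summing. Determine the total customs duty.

Line 1 (31.94, Soleth, 3,356 units, £43,191.72):
Base rate for 31.94 is 11.5%.
31.94 has an FTA preferential rate, but origin Soleth is not Tyrova; base rate stands.
Additional duty on 31.94 from Soleth: +64.4%. Applied ad valorem rate: 11.5% + 64.4% = 75.9%.
Duty = £43,191.72 × 75.9% = £32,782.52.
Line 2 (25.59, Tyrova, 565 kg, £115,118.75):
Base rate for 25.59 is 17% + £3.51/kg.
Origin Tyrova is the FTA partner but 25.59 is not on the preference list; base rate stands.
Duty = £115,118.75 × 17% + 565 × £3.51 = £21,553.34.
Line 3 (31.65, Ilos, 5,562 units, £30,146.04):
Code 31.65 is under a tariff-rate quota (threshold 3,611 units). In-quota: 3,611 units at 5.5%; over-quota: 1,951 units at 26%.
Pro-rata value split: in-quota = £30,146.04 × 3,611/5,562 = £19,571.62; over-quota = £30,146.04 − £19,571.62 = £10,574.42.
In-quota duty = £19,571.62 × 5.5% = £1,076.44. Over-quota duty = £10,574.42 × 26% = £2,749.35.
Line duty = £1,076.44 + £2,749.35 = £3,825.79.
Total = £32,782.52 + £21,553.34 + £3,825.79 = £58,161.65.

£58,161.65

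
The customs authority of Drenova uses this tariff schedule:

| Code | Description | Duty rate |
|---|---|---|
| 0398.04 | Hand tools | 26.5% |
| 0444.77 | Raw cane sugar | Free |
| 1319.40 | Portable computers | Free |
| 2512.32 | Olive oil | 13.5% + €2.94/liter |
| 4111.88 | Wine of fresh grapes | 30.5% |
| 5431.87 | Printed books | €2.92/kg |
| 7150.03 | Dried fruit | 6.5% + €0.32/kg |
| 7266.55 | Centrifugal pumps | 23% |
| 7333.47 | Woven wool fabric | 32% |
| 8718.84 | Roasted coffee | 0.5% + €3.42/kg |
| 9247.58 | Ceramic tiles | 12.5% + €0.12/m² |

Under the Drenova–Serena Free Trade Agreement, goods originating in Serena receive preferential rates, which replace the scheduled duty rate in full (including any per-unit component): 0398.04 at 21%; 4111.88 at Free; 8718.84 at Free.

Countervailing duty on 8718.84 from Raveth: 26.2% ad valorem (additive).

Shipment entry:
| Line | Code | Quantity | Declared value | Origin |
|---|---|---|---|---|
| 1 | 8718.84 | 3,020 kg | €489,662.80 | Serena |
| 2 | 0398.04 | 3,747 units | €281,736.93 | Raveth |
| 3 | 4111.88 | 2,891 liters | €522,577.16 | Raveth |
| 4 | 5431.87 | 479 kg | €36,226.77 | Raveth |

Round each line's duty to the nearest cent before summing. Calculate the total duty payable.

Line 1 (8718.84, Serena, 3,020 kg, €489,662.80):
Base rate for 8718.84 is 0.5% + €3.42/kg.
Origin Serena qualifies under the Drenova–Serena agreement and 8718.84 is covered: preferential rate Free applies instead.
The additional-duty order on 8718.84 targets Raveth, not Serena; it does not apply.
Duty = €489,662.80 × 0% = €0.00.
Line 2 (0398.04, Raveth, 3,747 units, €281,736.93):
Base rate for 0398.04 is 26.5%.
0398.04 has an FTA preferential rate, but origin Raveth is not Serena; base rate stands.
Duty = €281,736.93 × 26.5% = €74,660.29.
Line 3 (4111.88, Raveth, 2,891 liters, €522,577.16):
Base rate for 4111.88 is 30.5%.
4111.88 has an FTA preferential rate, but origin Raveth is not Serena; base rate stands.
Duty = €522,577.16 × 30.5% = €159,386.03.
Line 4 (5431.87, Raveth, 479 kg, €36,226.77):
Base rate for 5431.87 is €2.92/kg.
Duty = 479 × €2.92 = €1,398.68.
Total = €0.00 + €74,660.29 + €159,386.03 + €1,398.68 = €235,445.00.

€235,445.00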